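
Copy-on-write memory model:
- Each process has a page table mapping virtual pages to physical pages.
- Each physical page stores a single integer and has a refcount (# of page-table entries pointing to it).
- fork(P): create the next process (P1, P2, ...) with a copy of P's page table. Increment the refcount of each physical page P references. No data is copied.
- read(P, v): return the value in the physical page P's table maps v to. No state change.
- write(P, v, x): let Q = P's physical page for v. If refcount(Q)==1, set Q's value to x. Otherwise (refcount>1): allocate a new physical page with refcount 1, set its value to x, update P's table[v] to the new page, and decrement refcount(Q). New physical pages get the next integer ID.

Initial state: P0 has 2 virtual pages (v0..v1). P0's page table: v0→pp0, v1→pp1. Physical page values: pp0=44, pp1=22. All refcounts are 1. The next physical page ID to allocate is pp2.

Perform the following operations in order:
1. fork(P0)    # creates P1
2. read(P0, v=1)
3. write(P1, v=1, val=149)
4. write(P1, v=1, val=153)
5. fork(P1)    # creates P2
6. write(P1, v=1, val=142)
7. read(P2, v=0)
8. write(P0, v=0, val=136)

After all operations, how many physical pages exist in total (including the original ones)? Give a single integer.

Op 1: fork(P0) -> P1. 2 ppages; refcounts: pp0:2 pp1:2
Op 2: read(P0, v1) -> 22. No state change.
Op 3: write(P1, v1, 149). refcount(pp1)=2>1 -> COPY to pp2. 3 ppages; refcounts: pp0:2 pp1:1 pp2:1
Op 4: write(P1, v1, 153). refcount(pp2)=1 -> write in place. 3 ppages; refcounts: pp0:2 pp1:1 pp2:1
Op 5: fork(P1) -> P2. 3 ppages; refcounts: pp0:3 pp1:1 pp2:2
Op 6: write(P1, v1, 142). refcount(pp2)=2>1 -> COPY to pp3. 4 ppages; refcounts: pp0:3 pp1:1 pp2:1 pp3:1
Op 7: read(P2, v0) -> 44. No state change.
Op 8: write(P0, v0, 136). refcount(pp0)=3>1 -> COPY to pp4. 5 ppages; refcounts: pp0:2 pp1:1 pp2:1 pp3:1 pp4:1

Answer: 5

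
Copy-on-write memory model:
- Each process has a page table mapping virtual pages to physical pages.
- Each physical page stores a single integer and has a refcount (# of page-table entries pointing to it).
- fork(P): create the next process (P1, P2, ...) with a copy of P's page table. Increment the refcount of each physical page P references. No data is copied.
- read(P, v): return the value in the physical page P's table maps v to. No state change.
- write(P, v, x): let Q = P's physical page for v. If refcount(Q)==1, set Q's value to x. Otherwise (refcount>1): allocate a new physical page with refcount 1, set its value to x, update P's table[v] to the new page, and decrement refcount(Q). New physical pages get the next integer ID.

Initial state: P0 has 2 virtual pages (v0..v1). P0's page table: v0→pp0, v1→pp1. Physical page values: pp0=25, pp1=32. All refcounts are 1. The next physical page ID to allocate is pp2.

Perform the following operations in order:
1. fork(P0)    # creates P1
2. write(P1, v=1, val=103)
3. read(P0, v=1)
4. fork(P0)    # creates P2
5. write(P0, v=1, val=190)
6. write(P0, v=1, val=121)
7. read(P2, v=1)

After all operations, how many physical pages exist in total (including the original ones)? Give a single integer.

Op 1: fork(P0) -> P1. 2 ppages; refcounts: pp0:2 pp1:2
Op 2: write(P1, v1, 103). refcount(pp1)=2>1 -> COPY to pp2. 3 ppages; refcounts: pp0:2 pp1:1 pp2:1
Op 3: read(P0, v1) -> 32. No state change.
Op 4: fork(P0) -> P2. 3 ppages; refcounts: pp0:3 pp1:2 pp2:1
Op 5: write(P0, v1, 190). refcount(pp1)=2>1 -> COPY to pp3. 4 ppages; refcounts: pp0:3 pp1:1 pp2:1 pp3:1
Op 6: write(P0, v1, 121). refcount(pp3)=1 -> write in place. 4 ppages; refcounts: pp0:3 pp1:1 pp2:1 pp3:1
Op 7: read(P2, v1) -> 32. No state change.

Answer: 4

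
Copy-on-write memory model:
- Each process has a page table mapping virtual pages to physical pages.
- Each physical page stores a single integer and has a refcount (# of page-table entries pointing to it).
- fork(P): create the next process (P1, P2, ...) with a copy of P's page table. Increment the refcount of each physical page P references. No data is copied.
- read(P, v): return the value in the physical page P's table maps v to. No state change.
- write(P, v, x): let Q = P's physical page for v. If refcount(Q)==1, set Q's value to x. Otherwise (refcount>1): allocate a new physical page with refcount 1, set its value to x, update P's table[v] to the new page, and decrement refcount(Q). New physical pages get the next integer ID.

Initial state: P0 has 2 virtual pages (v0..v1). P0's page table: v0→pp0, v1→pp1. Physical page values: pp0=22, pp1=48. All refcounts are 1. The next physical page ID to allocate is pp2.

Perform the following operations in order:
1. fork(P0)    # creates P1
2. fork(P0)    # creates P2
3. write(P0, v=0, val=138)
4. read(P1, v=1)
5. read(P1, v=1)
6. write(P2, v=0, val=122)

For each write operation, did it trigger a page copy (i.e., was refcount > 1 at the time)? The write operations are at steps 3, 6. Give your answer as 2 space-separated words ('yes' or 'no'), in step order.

Op 1: fork(P0) -> P1. 2 ppages; refcounts: pp0:2 pp1:2
Op 2: fork(P0) -> P2. 2 ppages; refcounts: pp0:3 pp1:3
Op 3: write(P0, v0, 138). refcount(pp0)=3>1 -> COPY to pp2. 3 ppages; refcounts: pp0:2 pp1:3 pp2:1
Op 4: read(P1, v1) -> 48. No state change.
Op 5: read(P1, v1) -> 48. No state change.
Op 6: write(P2, v0, 122). refcount(pp0)=2>1 -> COPY to pp3. 4 ppages; refcounts: pp0:1 pp1:3 pp2:1 pp3:1

yes yes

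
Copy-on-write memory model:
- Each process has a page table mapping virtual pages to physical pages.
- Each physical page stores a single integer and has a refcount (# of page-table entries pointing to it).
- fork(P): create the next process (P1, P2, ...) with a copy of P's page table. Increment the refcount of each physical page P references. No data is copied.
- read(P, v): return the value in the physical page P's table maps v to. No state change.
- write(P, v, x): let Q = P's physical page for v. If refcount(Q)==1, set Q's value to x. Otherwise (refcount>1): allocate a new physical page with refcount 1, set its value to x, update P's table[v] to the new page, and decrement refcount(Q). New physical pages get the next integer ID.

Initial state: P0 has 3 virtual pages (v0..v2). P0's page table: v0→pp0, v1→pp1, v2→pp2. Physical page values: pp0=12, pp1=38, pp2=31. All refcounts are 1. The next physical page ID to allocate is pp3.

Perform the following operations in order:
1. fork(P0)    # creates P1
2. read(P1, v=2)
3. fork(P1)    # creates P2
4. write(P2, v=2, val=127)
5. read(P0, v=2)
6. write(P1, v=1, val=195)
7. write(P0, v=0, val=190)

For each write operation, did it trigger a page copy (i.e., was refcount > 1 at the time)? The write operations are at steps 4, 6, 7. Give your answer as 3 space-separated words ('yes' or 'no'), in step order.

Op 1: fork(P0) -> P1. 3 ppages; refcounts: pp0:2 pp1:2 pp2:2
Op 2: read(P1, v2) -> 31. No state change.
Op 3: fork(P1) -> P2. 3 ppages; refcounts: pp0:3 pp1:3 pp2:3
Op 4: write(P2, v2, 127). refcount(pp2)=3>1 -> COPY to pp3. 4 ppages; refcounts: pp0:3 pp1:3 pp2:2 pp3:1
Op 5: read(P0, v2) -> 31. No state change.
Op 6: write(P1, v1, 195). refcount(pp1)=3>1 -> COPY to pp4. 5 ppages; refcounts: pp0:3 pp1:2 pp2:2 pp3:1 pp4:1
Op 7: write(P0, v0, 190). refcount(pp0)=3>1 -> COPY to pp5. 6 ppages; refcounts: pp0:2 pp1:2 pp2:2 pp3:1 pp4:1 pp5:1

yes yes yes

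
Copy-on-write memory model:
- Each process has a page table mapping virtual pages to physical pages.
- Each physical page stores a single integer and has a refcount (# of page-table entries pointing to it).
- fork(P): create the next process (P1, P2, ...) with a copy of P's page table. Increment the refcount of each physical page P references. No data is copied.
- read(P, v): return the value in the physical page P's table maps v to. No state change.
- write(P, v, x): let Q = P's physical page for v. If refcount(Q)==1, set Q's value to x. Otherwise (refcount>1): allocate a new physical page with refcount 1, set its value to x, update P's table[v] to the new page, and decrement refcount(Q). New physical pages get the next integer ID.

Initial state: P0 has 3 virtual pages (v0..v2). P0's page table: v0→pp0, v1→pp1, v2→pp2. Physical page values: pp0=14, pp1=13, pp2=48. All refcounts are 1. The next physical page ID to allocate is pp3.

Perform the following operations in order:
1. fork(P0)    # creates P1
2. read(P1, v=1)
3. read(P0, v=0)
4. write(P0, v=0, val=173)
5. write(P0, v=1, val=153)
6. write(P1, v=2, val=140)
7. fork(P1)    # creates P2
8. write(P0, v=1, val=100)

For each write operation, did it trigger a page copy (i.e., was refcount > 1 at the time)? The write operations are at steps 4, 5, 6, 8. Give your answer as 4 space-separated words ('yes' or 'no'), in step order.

Op 1: fork(P0) -> P1. 3 ppages; refcounts: pp0:2 pp1:2 pp2:2
Op 2: read(P1, v1) -> 13. No state change.
Op 3: read(P0, v0) -> 14. No state change.
Op 4: write(P0, v0, 173). refcount(pp0)=2>1 -> COPY to pp3. 4 ppages; refcounts: pp0:1 pp1:2 pp2:2 pp3:1
Op 5: write(P0, v1, 153). refcount(pp1)=2>1 -> COPY to pp4. 5 ppages; refcounts: pp0:1 pp1:1 pp2:2 pp3:1 pp4:1
Op 6: write(P1, v2, 140). refcount(pp2)=2>1 -> COPY to pp5. 6 ppages; refcounts: pp0:1 pp1:1 pp2:1 pp3:1 pp4:1 pp5:1
Op 7: fork(P1) -> P2. 6 ppages; refcounts: pp0:2 pp1:2 pp2:1 pp3:1 pp4:1 pp5:2
Op 8: write(P0, v1, 100). refcount(pp4)=1 -> write in place. 6 ppages; refcounts: pp0:2 pp1:2 pp2:1 pp3:1 pp4:1 pp5:2

yes yes yes no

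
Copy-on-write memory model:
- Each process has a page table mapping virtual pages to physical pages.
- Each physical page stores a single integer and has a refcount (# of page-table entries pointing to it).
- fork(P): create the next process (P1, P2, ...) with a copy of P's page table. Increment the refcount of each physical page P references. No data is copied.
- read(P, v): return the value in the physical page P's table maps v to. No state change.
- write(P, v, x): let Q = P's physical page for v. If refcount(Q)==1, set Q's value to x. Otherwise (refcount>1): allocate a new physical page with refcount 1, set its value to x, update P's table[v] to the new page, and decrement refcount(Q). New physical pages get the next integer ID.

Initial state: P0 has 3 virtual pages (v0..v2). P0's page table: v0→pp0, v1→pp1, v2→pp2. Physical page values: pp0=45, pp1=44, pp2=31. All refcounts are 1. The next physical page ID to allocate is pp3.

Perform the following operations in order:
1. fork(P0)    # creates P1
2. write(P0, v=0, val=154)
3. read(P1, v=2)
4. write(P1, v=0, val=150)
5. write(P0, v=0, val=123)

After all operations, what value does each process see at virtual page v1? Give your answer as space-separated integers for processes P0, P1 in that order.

Answer: 44 44

Derivation:
Op 1: fork(P0) -> P1. 3 ppages; refcounts: pp0:2 pp1:2 pp2:2
Op 2: write(P0, v0, 154). refcount(pp0)=2>1 -> COPY to pp3. 4 ppages; refcounts: pp0:1 pp1:2 pp2:2 pp3:1
Op 3: read(P1, v2) -> 31. No state change.
Op 4: write(P1, v0, 150). refcount(pp0)=1 -> write in place. 4 ppages; refcounts: pp0:1 pp1:2 pp2:2 pp3:1
Op 5: write(P0, v0, 123). refcount(pp3)=1 -> write in place. 4 ppages; refcounts: pp0:1 pp1:2 pp2:2 pp3:1
P0: v1 -> pp1 = 44
P1: v1 -> pp1 = 44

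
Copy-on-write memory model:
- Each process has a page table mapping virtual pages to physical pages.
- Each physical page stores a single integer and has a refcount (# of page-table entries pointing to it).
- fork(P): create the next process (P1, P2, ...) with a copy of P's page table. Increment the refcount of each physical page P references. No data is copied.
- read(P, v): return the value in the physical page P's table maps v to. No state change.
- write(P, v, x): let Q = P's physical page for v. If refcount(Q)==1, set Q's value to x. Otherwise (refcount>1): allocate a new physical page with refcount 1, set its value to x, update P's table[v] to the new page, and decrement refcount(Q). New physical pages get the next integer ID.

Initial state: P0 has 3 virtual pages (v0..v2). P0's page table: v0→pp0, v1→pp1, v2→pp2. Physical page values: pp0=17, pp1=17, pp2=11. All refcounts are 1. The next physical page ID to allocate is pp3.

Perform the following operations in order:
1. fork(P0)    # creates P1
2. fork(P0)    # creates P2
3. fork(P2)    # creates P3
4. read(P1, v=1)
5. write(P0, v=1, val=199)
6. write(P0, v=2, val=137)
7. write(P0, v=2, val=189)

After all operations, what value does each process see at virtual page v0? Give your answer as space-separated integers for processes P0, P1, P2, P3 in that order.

Answer: 17 17 17 17

Derivation:
Op 1: fork(P0) -> P1. 3 ppages; refcounts: pp0:2 pp1:2 pp2:2
Op 2: fork(P0) -> P2. 3 ppages; refcounts: pp0:3 pp1:3 pp2:3
Op 3: fork(P2) -> P3. 3 ppages; refcounts: pp0:4 pp1:4 pp2:4
Op 4: read(P1, v1) -> 17. No state change.
Op 5: write(P0, v1, 199). refcount(pp1)=4>1 -> COPY to pp3. 4 ppages; refcounts: pp0:4 pp1:3 pp2:4 pp3:1
Op 6: write(P0, v2, 137). refcount(pp2)=4>1 -> COPY to pp4. 5 ppages; refcounts: pp0:4 pp1:3 pp2:3 pp3:1 pp4:1
Op 7: write(P0, v2, 189). refcount(pp4)=1 -> write in place. 5 ppages; refcounts: pp0:4 pp1:3 pp2:3 pp3:1 pp4:1
P0: v0 -> pp0 = 17
P1: v0 -> pp0 = 17
P2: v0 -> pp0 = 17
P3: v0 -> pp0 = 17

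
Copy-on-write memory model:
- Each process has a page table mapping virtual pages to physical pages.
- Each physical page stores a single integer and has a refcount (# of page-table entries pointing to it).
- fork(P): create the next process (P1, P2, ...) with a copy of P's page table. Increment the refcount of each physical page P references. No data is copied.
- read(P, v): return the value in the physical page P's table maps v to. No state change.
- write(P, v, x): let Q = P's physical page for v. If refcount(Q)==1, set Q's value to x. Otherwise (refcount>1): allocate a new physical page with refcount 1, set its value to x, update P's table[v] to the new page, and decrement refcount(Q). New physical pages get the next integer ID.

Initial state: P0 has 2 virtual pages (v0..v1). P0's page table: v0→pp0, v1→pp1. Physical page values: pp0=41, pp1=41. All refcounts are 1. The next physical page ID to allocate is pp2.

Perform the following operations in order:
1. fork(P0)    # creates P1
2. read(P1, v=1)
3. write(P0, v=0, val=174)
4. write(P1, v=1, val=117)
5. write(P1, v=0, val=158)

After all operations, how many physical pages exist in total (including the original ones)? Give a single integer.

Answer: 4

Derivation:
Op 1: fork(P0) -> P1. 2 ppages; refcounts: pp0:2 pp1:2
Op 2: read(P1, v1) -> 41. No state change.
Op 3: write(P0, v0, 174). refcount(pp0)=2>1 -> COPY to pp2. 3 ppages; refcounts: pp0:1 pp1:2 pp2:1
Op 4: write(P1, v1, 117). refcount(pp1)=2>1 -> COPY to pp3. 4 ppages; refcounts: pp0:1 pp1:1 pp2:1 pp3:1
Op 5: write(P1, v0, 158). refcount(pp0)=1 -> write in place. 4 ppages; refcounts: pp0:1 pp1:1 pp2:1 pp3:1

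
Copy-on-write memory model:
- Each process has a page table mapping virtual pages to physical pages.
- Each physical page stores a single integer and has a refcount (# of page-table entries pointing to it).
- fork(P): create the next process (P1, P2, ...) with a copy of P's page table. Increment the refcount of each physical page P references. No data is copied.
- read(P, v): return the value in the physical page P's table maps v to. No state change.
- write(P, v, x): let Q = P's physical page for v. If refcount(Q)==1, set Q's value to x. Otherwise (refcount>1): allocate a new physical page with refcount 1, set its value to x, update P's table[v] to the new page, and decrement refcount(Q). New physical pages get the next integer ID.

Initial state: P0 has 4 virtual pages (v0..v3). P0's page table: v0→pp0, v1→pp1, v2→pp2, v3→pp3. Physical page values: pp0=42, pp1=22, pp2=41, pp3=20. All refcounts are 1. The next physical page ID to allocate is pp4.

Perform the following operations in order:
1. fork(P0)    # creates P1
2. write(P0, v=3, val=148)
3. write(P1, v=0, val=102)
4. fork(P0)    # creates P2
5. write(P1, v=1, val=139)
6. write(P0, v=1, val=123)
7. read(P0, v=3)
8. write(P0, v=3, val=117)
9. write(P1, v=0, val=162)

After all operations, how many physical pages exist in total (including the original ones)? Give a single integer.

Answer: 9

Derivation:
Op 1: fork(P0) -> P1. 4 ppages; refcounts: pp0:2 pp1:2 pp2:2 pp3:2
Op 2: write(P0, v3, 148). refcount(pp3)=2>1 -> COPY to pp4. 5 ppages; refcounts: pp0:2 pp1:2 pp2:2 pp3:1 pp4:1
Op 3: write(P1, v0, 102). refcount(pp0)=2>1 -> COPY to pp5. 6 ppages; refcounts: pp0:1 pp1:2 pp2:2 pp3:1 pp4:1 pp5:1
Op 4: fork(P0) -> P2. 6 ppages; refcounts: pp0:2 pp1:3 pp2:3 pp3:1 pp4:2 pp5:1
Op 5: write(P1, v1, 139). refcount(pp1)=3>1 -> COPY to pp6. 7 ppages; refcounts: pp0:2 pp1:2 pp2:3 pp3:1 pp4:2 pp5:1 pp6:1
Op 6: write(P0, v1, 123). refcount(pp1)=2>1 -> COPY to pp7. 8 ppages; refcounts: pp0:2 pp1:1 pp2:3 pp3:1 pp4:2 pp5:1 pp6:1 pp7:1
Op 7: read(P0, v3) -> 148. No state change.
Op 8: write(P0, v3, 117). refcount(pp4)=2>1 -> COPY to pp8. 9 ppages; refcounts: pp0:2 pp1:1 pp2:3 pp3:1 pp4:1 pp5:1 pp6:1 pp7:1 pp8:1
Op 9: write(P1, v0, 162). refcount(pp5)=1 -> write in place. 9 ppages; refcounts: pp0:2 pp1:1 pp2:3 pp3:1 pp4:1 pp5:1 pp6:1 pp7:1 pp8:1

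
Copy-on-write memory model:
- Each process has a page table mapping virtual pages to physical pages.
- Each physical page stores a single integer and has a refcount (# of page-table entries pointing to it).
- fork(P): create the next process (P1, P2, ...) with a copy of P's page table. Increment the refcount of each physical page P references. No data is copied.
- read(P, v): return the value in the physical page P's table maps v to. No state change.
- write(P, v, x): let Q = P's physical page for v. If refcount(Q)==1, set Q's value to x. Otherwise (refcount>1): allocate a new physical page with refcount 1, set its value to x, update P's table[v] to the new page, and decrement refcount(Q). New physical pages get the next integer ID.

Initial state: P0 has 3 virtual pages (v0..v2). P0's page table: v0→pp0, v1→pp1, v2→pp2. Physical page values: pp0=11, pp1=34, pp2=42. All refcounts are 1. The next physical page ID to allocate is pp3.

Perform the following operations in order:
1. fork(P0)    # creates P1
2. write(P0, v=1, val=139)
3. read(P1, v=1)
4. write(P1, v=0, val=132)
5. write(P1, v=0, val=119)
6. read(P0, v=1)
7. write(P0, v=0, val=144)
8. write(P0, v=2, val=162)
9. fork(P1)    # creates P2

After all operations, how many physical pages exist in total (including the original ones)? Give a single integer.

Op 1: fork(P0) -> P1. 3 ppages; refcounts: pp0:2 pp1:2 pp2:2
Op 2: write(P0, v1, 139). refcount(pp1)=2>1 -> COPY to pp3. 4 ppages; refcounts: pp0:2 pp1:1 pp2:2 pp3:1
Op 3: read(P1, v1) -> 34. No state change.
Op 4: write(P1, v0, 132). refcount(pp0)=2>1 -> COPY to pp4. 5 ppages; refcounts: pp0:1 pp1:1 pp2:2 pp3:1 pp4:1
Op 5: write(P1, v0, 119). refcount(pp4)=1 -> write in place. 5 ppages; refcounts: pp0:1 pp1:1 pp2:2 pp3:1 pp4:1
Op 6: read(P0, v1) -> 139. No state change.
Op 7: write(P0, v0, 144). refcount(pp0)=1 -> write in place. 5 ppages; refcounts: pp0:1 pp1:1 pp2:2 pp3:1 pp4:1
Op 8: write(P0, v2, 162). refcount(pp2)=2>1 -> COPY to pp5. 6 ppages; refcounts: pp0:1 pp1:1 pp2:1 pp3:1 pp4:1 pp5:1
Op 9: fork(P1) -> P2. 6 ppages; refcounts: pp0:1 pp1:2 pp2:2 pp3:1 pp4:2 pp5:1

Answer: 6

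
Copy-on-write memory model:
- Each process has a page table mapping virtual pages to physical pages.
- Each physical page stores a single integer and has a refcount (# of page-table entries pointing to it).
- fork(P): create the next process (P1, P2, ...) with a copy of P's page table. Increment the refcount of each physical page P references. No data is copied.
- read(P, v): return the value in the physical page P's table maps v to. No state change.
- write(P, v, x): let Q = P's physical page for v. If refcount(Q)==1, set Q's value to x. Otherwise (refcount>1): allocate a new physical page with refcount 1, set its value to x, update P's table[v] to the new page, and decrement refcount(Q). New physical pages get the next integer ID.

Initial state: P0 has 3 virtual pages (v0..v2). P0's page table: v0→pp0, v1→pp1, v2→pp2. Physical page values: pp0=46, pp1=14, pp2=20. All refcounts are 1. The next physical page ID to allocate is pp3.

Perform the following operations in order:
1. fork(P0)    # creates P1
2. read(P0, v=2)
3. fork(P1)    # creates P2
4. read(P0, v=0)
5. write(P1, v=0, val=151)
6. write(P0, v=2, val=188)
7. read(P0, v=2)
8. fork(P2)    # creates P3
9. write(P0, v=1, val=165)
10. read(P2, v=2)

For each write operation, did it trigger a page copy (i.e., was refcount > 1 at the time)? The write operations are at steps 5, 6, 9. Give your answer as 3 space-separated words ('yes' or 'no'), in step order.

Op 1: fork(P0) -> P1. 3 ppages; refcounts: pp0:2 pp1:2 pp2:2
Op 2: read(P0, v2) -> 20. No state change.
Op 3: fork(P1) -> P2. 3 ppages; refcounts: pp0:3 pp1:3 pp2:3
Op 4: read(P0, v0) -> 46. No state change.
Op 5: write(P1, v0, 151). refcount(pp0)=3>1 -> COPY to pp3. 4 ppages; refcounts: pp0:2 pp1:3 pp2:3 pp3:1
Op 6: write(P0, v2, 188). refcount(pp2)=3>1 -> COPY to pp4. 5 ppages; refcounts: pp0:2 pp1:3 pp2:2 pp3:1 pp4:1
Op 7: read(P0, v2) -> 188. No state change.
Op 8: fork(P2) -> P3. 5 ppages; refcounts: pp0:3 pp1:4 pp2:3 pp3:1 pp4:1
Op 9: write(P0, v1, 165). refcount(pp1)=4>1 -> COPY to pp5. 6 ppages; refcounts: pp0:3 pp1:3 pp2:3 pp3:1 pp4:1 pp5:1
Op 10: read(P2, v2) -> 20. No state change.

yes yes yes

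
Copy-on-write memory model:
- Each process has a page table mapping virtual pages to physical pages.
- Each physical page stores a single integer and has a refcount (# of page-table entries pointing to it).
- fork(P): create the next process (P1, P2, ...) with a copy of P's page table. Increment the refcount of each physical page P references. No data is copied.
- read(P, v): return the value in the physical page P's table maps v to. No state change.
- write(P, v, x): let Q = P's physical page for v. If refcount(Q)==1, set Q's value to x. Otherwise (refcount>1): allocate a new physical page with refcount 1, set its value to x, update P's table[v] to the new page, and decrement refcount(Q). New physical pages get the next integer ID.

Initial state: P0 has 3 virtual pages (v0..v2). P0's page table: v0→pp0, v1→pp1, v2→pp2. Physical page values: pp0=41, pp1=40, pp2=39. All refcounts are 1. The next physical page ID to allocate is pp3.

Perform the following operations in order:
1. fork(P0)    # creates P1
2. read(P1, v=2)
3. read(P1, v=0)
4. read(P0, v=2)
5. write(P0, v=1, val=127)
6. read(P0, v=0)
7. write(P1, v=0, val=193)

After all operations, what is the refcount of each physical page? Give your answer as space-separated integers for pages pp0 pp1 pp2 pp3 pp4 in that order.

Op 1: fork(P0) -> P1. 3 ppages; refcounts: pp0:2 pp1:2 pp2:2
Op 2: read(P1, v2) -> 39. No state change.
Op 3: read(P1, v0) -> 41. No state change.
Op 4: read(P0, v2) -> 39. No state change.
Op 5: write(P0, v1, 127). refcount(pp1)=2>1 -> COPY to pp3. 4 ppages; refcounts: pp0:2 pp1:1 pp2:2 pp3:1
Op 6: read(P0, v0) -> 41. No state change.
Op 7: write(P1, v0, 193). refcount(pp0)=2>1 -> COPY to pp4. 5 ppages; refcounts: pp0:1 pp1:1 pp2:2 pp3:1 pp4:1

Answer: 1 1 2 1 1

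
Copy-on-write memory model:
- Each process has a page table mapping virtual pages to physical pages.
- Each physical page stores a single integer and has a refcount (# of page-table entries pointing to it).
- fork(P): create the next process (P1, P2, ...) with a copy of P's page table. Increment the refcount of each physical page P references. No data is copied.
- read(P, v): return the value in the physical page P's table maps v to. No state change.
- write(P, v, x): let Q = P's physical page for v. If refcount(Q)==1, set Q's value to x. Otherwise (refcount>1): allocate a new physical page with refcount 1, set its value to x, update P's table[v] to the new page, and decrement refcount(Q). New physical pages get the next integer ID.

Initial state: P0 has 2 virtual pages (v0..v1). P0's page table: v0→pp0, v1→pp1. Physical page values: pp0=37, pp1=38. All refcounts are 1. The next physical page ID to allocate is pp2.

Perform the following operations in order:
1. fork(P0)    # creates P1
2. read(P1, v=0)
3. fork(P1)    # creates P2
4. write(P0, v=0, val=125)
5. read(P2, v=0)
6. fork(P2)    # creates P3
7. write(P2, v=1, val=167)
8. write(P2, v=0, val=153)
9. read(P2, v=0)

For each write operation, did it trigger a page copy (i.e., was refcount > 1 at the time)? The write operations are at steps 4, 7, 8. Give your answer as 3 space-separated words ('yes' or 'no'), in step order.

Op 1: fork(P0) -> P1. 2 ppages; refcounts: pp0:2 pp1:2
Op 2: read(P1, v0) -> 37. No state change.
Op 3: fork(P1) -> P2. 2 ppages; refcounts: pp0:3 pp1:3
Op 4: write(P0, v0, 125). refcount(pp0)=3>1 -> COPY to pp2. 3 ppages; refcounts: pp0:2 pp1:3 pp2:1
Op 5: read(P2, v0) -> 37. No state change.
Op 6: fork(P2) -> P3. 3 ppages; refcounts: pp0:3 pp1:4 pp2:1
Op 7: write(P2, v1, 167). refcount(pp1)=4>1 -> COPY to pp3. 4 ppages; refcounts: pp0:3 pp1:3 pp2:1 pp3:1
Op 8: write(P2, v0, 153). refcount(pp0)=3>1 -> COPY to pp4. 5 ppages; refcounts: pp0:2 pp1:3 pp2:1 pp3:1 pp4:1
Op 9: read(P2, v0) -> 153. No state change.

yes yes yes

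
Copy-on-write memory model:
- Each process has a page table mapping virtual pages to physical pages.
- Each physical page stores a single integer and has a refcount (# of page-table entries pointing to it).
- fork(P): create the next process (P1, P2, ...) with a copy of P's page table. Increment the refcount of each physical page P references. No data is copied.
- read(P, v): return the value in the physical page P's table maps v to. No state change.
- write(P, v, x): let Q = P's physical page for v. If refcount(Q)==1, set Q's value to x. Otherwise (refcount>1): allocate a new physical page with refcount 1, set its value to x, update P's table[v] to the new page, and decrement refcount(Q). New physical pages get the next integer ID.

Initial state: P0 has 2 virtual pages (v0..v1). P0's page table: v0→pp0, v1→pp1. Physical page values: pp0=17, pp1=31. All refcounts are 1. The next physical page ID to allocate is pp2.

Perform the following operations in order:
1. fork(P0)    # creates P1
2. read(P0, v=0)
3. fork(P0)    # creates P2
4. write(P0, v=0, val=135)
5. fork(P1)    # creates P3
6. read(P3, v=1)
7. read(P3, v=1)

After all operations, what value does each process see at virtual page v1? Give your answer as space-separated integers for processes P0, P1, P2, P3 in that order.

Op 1: fork(P0) -> P1. 2 ppages; refcounts: pp0:2 pp1:2
Op 2: read(P0, v0) -> 17. No state change.
Op 3: fork(P0) -> P2. 2 ppages; refcounts: pp0:3 pp1:3
Op 4: write(P0, v0, 135). refcount(pp0)=3>1 -> COPY to pp2. 3 ppages; refcounts: pp0:2 pp1:3 pp2:1
Op 5: fork(P1) -> P3. 3 ppages; refcounts: pp0:3 pp1:4 pp2:1
Op 6: read(P3, v1) -> 31. No state change.
Op 7: read(P3, v1) -> 31. No state change.
P0: v1 -> pp1 = 31
P1: v1 -> pp1 = 31
P2: v1 -> pp1 = 31
P3: v1 -> pp1 = 31

Answer: 31 31 31 31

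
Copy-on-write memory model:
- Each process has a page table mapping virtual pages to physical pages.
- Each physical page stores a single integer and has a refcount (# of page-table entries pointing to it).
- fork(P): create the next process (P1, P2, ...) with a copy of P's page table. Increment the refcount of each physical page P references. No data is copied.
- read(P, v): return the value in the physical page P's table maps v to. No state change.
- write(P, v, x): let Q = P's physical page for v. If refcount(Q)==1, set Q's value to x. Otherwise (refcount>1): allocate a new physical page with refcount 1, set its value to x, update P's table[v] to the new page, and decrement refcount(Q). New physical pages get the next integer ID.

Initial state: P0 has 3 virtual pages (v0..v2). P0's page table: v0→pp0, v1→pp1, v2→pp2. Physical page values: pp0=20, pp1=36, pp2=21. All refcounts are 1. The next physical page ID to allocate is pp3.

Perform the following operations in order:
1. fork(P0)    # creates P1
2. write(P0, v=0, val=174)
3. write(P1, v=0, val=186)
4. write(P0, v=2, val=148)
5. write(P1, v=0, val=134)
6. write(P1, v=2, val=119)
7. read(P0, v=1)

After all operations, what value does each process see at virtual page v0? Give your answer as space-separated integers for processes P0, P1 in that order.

Answer: 174 134

Derivation:
Op 1: fork(P0) -> P1. 3 ppages; refcounts: pp0:2 pp1:2 pp2:2
Op 2: write(P0, v0, 174). refcount(pp0)=2>1 -> COPY to pp3. 4 ppages; refcounts: pp0:1 pp1:2 pp2:2 pp3:1
Op 3: write(P1, v0, 186). refcount(pp0)=1 -> write in place. 4 ppages; refcounts: pp0:1 pp1:2 pp2:2 pp3:1
Op 4: write(P0, v2, 148). refcount(pp2)=2>1 -> COPY to pp4. 5 ppages; refcounts: pp0:1 pp1:2 pp2:1 pp3:1 pp4:1
Op 5: write(P1, v0, 134). refcount(pp0)=1 -> write in place. 5 ppages; refcounts: pp0:1 pp1:2 pp2:1 pp3:1 pp4:1
Op 6: write(P1, v2, 119). refcount(pp2)=1 -> write in place. 5 ppages; refcounts: pp0:1 pp1:2 pp2:1 pp3:1 pp4:1
Op 7: read(P0, v1) -> 36. No state change.
P0: v0 -> pp3 = 174
P1: v0 -> pp0 = 134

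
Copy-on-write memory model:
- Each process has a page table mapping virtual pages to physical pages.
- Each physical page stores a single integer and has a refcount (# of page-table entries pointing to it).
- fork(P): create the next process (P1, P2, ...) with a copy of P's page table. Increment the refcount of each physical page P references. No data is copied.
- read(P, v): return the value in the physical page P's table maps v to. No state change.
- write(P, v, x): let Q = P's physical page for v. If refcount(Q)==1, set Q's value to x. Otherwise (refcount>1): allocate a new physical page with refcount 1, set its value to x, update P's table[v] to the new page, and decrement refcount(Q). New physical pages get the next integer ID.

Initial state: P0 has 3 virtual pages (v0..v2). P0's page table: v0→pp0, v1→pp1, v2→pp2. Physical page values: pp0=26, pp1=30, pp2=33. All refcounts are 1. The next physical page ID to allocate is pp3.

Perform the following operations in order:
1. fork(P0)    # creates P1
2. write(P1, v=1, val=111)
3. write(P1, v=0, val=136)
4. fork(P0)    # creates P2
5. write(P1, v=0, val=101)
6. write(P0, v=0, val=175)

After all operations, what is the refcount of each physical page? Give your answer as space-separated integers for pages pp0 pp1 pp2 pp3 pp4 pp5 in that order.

Op 1: fork(P0) -> P1. 3 ppages; refcounts: pp0:2 pp1:2 pp2:2
Op 2: write(P1, v1, 111). refcount(pp1)=2>1 -> COPY to pp3. 4 ppages; refcounts: pp0:2 pp1:1 pp2:2 pp3:1
Op 3: write(P1, v0, 136). refcount(pp0)=2>1 -> COPY to pp4. 5 ppages; refcounts: pp0:1 pp1:1 pp2:2 pp3:1 pp4:1
Op 4: fork(P0) -> P2. 5 ppages; refcounts: pp0:2 pp1:2 pp2:3 pp3:1 pp4:1
Op 5: write(P1, v0, 101). refcount(pp4)=1 -> write in place. 5 ppages; refcounts: pp0:2 pp1:2 pp2:3 pp3:1 pp4:1
Op 6: write(P0, v0, 175). refcount(pp0)=2>1 -> COPY to pp5. 6 ppages; refcounts: pp0:1 pp1:2 pp2:3 pp3:1 pp4:1 pp5:1

Answer: 1 2 3 1 1 1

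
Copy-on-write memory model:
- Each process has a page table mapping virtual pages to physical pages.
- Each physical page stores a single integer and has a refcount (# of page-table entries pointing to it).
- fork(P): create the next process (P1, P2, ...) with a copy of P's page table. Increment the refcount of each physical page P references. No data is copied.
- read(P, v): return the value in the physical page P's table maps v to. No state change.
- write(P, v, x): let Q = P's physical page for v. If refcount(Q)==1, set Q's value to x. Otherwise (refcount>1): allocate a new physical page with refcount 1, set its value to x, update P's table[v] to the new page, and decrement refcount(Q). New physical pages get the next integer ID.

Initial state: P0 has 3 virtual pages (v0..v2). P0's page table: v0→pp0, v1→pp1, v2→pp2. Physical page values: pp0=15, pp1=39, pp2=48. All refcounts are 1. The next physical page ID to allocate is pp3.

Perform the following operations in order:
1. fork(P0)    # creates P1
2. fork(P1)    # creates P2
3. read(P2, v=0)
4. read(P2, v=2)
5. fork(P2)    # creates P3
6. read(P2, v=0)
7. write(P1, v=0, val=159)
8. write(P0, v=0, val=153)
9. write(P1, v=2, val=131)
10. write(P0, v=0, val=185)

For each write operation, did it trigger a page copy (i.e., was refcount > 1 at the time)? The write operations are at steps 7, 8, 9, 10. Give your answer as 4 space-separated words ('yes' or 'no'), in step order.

Op 1: fork(P0) -> P1. 3 ppages; refcounts: pp0:2 pp1:2 pp2:2
Op 2: fork(P1) -> P2. 3 ppages; refcounts: pp0:3 pp1:3 pp2:3
Op 3: read(P2, v0) -> 15. No state change.
Op 4: read(P2, v2) -> 48. No state change.
Op 5: fork(P2) -> P3. 3 ppages; refcounts: pp0:4 pp1:4 pp2:4
Op 6: read(P2, v0) -> 15. No state change.
Op 7: write(P1, v0, 159). refcount(pp0)=4>1 -> COPY to pp3. 4 ppages; refcounts: pp0:3 pp1:4 pp2:4 pp3:1
Op 8: write(P0, v0, 153). refcount(pp0)=3>1 -> COPY to pp4. 5 ppages; refcounts: pp0:2 pp1:4 pp2:4 pp3:1 pp4:1
Op 9: write(P1, v2, 131). refcount(pp2)=4>1 -> COPY to pp5. 6 ppages; refcounts: pp0:2 pp1:4 pp2:3 pp3:1 pp4:1 pp5:1
Op 10: write(P0, v0, 185). refcount(pp4)=1 -> write in place. 6 ppages; refcounts: pp0:2 pp1:4 pp2:3 pp3:1 pp4:1 pp5:1

yes yes yes no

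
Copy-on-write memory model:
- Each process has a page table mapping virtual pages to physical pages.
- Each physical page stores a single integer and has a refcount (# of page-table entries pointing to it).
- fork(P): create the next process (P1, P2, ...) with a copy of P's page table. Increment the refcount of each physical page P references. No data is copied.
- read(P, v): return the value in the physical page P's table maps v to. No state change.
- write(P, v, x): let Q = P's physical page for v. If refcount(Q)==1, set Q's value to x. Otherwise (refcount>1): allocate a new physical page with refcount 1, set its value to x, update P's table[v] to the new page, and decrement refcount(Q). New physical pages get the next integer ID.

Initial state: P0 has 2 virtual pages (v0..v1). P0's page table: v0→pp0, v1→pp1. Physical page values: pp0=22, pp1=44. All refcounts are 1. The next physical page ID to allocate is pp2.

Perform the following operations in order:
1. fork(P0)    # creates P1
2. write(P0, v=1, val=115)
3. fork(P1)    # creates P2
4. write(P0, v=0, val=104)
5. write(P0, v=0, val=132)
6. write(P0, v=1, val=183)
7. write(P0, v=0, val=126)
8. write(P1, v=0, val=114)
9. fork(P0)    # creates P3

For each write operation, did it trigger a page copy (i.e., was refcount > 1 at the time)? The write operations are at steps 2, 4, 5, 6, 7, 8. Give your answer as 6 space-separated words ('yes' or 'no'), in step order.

Op 1: fork(P0) -> P1. 2 ppages; refcounts: pp0:2 pp1:2
Op 2: write(P0, v1, 115). refcount(pp1)=2>1 -> COPY to pp2. 3 ppages; refcounts: pp0:2 pp1:1 pp2:1
Op 3: fork(P1) -> P2. 3 ppages; refcounts: pp0:3 pp1:2 pp2:1
Op 4: write(P0, v0, 104). refcount(pp0)=3>1 -> COPY to pp3. 4 ppages; refcounts: pp0:2 pp1:2 pp2:1 pp3:1
Op 5: write(P0, v0, 132). refcount(pp3)=1 -> write in place. 4 ppages; refcounts: pp0:2 pp1:2 pp2:1 pp3:1
Op 6: write(P0, v1, 183). refcount(pp2)=1 -> write in place. 4 ppages; refcounts: pp0:2 pp1:2 pp2:1 pp3:1
Op 7: write(P0, v0, 126). refcount(pp3)=1 -> write in place. 4 ppages; refcounts: pp0:2 pp1:2 pp2:1 pp3:1
Op 8: write(P1, v0, 114). refcount(pp0)=2>1 -> COPY to pp4. 5 ppages; refcounts: pp0:1 pp1:2 pp2:1 pp3:1 pp4:1
Op 9: fork(P0) -> P3. 5 ppages; refcounts: pp0:1 pp1:2 pp2:2 pp3:2 pp4:1

yes yes no no no yes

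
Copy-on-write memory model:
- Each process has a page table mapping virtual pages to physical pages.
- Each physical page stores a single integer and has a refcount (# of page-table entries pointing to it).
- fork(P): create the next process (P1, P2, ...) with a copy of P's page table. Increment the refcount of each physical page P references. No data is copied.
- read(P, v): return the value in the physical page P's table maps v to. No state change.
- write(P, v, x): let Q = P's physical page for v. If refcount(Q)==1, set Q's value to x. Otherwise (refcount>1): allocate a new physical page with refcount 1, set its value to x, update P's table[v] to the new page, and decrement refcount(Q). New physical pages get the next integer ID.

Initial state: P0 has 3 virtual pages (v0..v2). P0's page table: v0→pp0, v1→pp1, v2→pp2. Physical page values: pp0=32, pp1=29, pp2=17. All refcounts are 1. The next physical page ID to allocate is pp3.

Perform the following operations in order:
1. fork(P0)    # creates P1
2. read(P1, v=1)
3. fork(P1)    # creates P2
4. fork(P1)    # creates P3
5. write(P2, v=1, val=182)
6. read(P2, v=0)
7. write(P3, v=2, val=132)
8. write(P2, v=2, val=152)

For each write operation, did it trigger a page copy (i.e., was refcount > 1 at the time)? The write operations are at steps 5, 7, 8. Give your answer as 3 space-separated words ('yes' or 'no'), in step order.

Op 1: fork(P0) -> P1. 3 ppages; refcounts: pp0:2 pp1:2 pp2:2
Op 2: read(P1, v1) -> 29. No state change.
Op 3: fork(P1) -> P2. 3 ppages; refcounts: pp0:3 pp1:3 pp2:3
Op 4: fork(P1) -> P3. 3 ppages; refcounts: pp0:4 pp1:4 pp2:4
Op 5: write(P2, v1, 182). refcount(pp1)=4>1 -> COPY to pp3. 4 ppages; refcounts: pp0:4 pp1:3 pp2:4 pp3:1
Op 6: read(P2, v0) -> 32. No state change.
Op 7: write(P3, v2, 132). refcount(pp2)=4>1 -> COPY to pp4. 5 ppages; refcounts: pp0:4 pp1:3 pp2:3 pp3:1 pp4:1
Op 8: write(P2, v2, 152). refcount(pp2)=3>1 -> COPY to pp5. 6 ppages; refcounts: pp0:4 pp1:3 pp2:2 pp3:1 pp4:1 pp5:1

yes yes yes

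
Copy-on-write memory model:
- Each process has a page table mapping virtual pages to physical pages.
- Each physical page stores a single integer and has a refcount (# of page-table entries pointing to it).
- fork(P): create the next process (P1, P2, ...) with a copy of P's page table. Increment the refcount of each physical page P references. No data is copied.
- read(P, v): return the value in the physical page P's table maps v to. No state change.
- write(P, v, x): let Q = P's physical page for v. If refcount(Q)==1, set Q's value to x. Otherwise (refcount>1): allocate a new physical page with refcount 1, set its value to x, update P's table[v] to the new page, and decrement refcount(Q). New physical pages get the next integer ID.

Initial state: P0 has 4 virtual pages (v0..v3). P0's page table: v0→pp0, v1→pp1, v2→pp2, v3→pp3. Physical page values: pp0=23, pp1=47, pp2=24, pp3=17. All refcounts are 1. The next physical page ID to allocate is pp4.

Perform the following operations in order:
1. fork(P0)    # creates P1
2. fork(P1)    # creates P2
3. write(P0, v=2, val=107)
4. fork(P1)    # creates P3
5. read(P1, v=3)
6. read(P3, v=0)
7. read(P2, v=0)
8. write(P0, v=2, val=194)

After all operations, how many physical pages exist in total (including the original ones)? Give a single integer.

Answer: 5

Derivation:
Op 1: fork(P0) -> P1. 4 ppages; refcounts: pp0:2 pp1:2 pp2:2 pp3:2
Op 2: fork(P1) -> P2. 4 ppages; refcounts: pp0:3 pp1:3 pp2:3 pp3:3
Op 3: write(P0, v2, 107). refcount(pp2)=3>1 -> COPY to pp4. 5 ppages; refcounts: pp0:3 pp1:3 pp2:2 pp3:3 pp4:1
Op 4: fork(P1) -> P3. 5 ppages; refcounts: pp0:4 pp1:4 pp2:3 pp3:4 pp4:1
Op 5: read(P1, v3) -> 17. No state change.
Op 6: read(P3, v0) -> 23. No state change.
Op 7: read(P2, v0) -> 23. No state change.
Op 8: write(P0, v2, 194). refcount(pp4)=1 -> write in place. 5 ppages; refcounts: pp0:4 pp1:4 pp2:3 pp3:4 pp4:1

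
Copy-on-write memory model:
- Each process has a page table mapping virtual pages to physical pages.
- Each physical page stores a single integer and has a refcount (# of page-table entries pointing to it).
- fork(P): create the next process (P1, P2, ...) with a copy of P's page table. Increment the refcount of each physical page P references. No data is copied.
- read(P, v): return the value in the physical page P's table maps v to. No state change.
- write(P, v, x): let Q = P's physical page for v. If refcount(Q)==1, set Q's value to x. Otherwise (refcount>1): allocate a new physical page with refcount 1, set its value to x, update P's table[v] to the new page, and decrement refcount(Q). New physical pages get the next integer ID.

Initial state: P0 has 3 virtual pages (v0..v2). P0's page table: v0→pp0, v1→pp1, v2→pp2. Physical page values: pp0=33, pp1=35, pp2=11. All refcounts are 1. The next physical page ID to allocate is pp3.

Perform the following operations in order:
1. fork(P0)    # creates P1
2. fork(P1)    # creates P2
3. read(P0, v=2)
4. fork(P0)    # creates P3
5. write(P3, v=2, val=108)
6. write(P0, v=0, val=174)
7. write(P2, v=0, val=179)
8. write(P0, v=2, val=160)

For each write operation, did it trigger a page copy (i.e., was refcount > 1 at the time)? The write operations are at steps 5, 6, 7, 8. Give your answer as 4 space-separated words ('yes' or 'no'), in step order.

Op 1: fork(P0) -> P1. 3 ppages; refcounts: pp0:2 pp1:2 pp2:2
Op 2: fork(P1) -> P2. 3 ppages; refcounts: pp0:3 pp1:3 pp2:3
Op 3: read(P0, v2) -> 11. No state change.
Op 4: fork(P0) -> P3. 3 ppages; refcounts: pp0:4 pp1:4 pp2:4
Op 5: write(P3, v2, 108). refcount(pp2)=4>1 -> COPY to pp3. 4 ppages; refcounts: pp0:4 pp1:4 pp2:3 pp3:1
Op 6: write(P0, v0, 174). refcount(pp0)=4>1 -> COPY to pp4. 5 ppages; refcounts: pp0:3 pp1:4 pp2:3 pp3:1 pp4:1
Op 7: write(P2, v0, 179). refcount(pp0)=3>1 -> COPY to pp5. 6 ppages; refcounts: pp0:2 pp1:4 pp2:3 pp3:1 pp4:1 pp5:1
Op 8: write(P0, v2, 160). refcount(pp2)=3>1 -> COPY to pp6. 7 ppages; refcounts: pp0:2 pp1:4 pp2:2 pp3:1 pp4:1 pp5:1 pp6:1

yes yes yes yes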